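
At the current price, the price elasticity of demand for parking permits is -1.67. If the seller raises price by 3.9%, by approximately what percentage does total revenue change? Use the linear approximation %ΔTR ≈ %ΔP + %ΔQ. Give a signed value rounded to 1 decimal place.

-2.6%

%ΔQ ≈ Ed × %ΔP = (-1.67) × (+3.9%) = -6.5130%
%ΔTR ≈ %ΔP + %ΔQ = (+3.9%) + (-6.5130%) = -2.6130%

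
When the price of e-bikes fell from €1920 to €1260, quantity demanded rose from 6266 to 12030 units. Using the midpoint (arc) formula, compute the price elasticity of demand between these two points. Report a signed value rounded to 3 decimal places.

-1.518

%ΔQ = (12030 − 6266) / [(6266 + 12030)/2] = 5764/9148 = 0.630083…
%ΔP = (1260 − 1920) / [(1920 + 1260)/2] = -660/1590 = -0.415094…
Arc Ed = %ΔQ / %ΔP = (5764/9148) / (-660/1590) = -1.51792…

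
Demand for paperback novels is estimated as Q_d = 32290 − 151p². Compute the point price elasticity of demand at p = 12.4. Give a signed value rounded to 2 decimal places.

dQ_d/dp = −2·151·p = -3744.8. At p = 12.4, Q_d = 9072.24.
Ed = (dQ_d/dp)·(p/Q_d) = (-3744.8) × (12.4/9072.24) = -5.1184…

-5.12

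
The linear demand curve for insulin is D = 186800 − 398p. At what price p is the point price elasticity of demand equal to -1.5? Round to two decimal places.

281.61

Ed = −398p/(186800 − 398p). Set this equal to -1.5:
398p = 1.5·(186800 − 398p) ⇒ 398p(1 + 1.5) = 1.5·186800
p = 1.5·186800 / (398·2.5) = 281.6080…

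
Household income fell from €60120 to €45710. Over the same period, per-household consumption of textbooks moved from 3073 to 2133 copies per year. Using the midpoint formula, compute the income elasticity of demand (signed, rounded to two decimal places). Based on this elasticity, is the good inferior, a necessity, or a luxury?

%ΔQ = (2133 − 3073)/[( 3073 + 2133)/2] = -940/2603 = -0.361121…
%ΔIncome = (45710 − 60120)/[( 60120 + 45710)/2] = -14410/52915 = -0.272323…
E_income = (-940/2603) / (-14410/52915) = 1.3260…
E_income > 1 ⇒ normal good, luxury.

1.33; luxury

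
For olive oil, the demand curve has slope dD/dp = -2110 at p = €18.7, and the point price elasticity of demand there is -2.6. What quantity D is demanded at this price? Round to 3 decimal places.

15175.769

Ed = (dD/dp)·(p/D) ⇒ D = (dD/dp)·p/Ed = (-2110)·18.7/(-2.6) = 15175.76923…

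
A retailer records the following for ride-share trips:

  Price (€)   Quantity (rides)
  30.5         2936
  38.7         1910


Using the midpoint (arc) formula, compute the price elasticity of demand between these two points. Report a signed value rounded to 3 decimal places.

%ΔQ = (1910 − 2936) / [(2936 + 1910)/2] = -1026/2423 = -0.423442…
%ΔP = (38.7 − 30.5) / [(30.5 + 38.7)/2] = 8.2/34.6 = 0.236994…
Arc Ed = %ΔQ / %ΔP = (-1026/2423) / (8.2/34.6) = -1.78671…

-1.787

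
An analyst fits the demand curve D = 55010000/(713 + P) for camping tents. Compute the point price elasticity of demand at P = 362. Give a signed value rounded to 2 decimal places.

dD/dP = −55010000/(713 + P)² = -47.6019. At P = 362, D = 51172.1.
Ed = (dD/dP)·(P/D) = (-47.6019) × (362/51172.1) = -0.3367…

-0.34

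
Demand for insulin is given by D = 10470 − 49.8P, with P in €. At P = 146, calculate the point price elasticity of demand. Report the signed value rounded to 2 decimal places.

-2.27

dD/dP = −49.8. At P = 146, D = 10470 − 49.8(146) = 3199.2.
Ed = (dD/dP)·(P/D) = −49.8 × (146/3199.2) = -2.2726…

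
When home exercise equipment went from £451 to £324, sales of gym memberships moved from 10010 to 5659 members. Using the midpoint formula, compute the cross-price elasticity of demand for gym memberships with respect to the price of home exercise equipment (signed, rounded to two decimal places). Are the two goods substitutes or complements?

%ΔQ_{gym memberships} = (5659 − 10010)/avg = -4351/7834.5 = -0.555364…
%ΔP_{home exercise equipment} = (324 − 451)/avg = -127/387.5 = -0.327741…
E_cross = (-4351/7834.5) / (-127/387.5) = 1.6945…
E_cross > 0 ⇒ the goods are substitutes.

1.69; substitutes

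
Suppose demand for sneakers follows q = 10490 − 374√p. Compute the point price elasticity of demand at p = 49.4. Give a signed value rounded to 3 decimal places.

dq/dp = −374/(2√p) = -26.6059. At p = 49.4, q = 7861.34.
Ed = (dq/dp)·(p/q) = (-26.6059) × (49.4/7861.34) = -0.16718…

-0.167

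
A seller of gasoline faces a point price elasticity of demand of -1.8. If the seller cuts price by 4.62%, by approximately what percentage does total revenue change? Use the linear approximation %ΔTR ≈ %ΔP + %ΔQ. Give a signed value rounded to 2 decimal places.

+3.70%

%ΔQ ≈ Ed × %ΔP = (-1.8) × (-4.62%) = +8.3160%
%ΔTR ≈ %ΔP + %ΔQ = (-4.62%) + (+8.3160%) = +3.6960%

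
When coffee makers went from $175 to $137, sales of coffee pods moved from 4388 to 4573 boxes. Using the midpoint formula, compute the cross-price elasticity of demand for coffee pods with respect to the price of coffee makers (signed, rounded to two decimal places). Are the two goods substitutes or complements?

-0.17; complements

%ΔQ_{coffee pods} = (4573 − 4388)/avg = 185/4480.5 = 0.041290…
%ΔP_{coffee makers} = (137 − 175)/avg = -38/156 = -0.243589…
E_cross = (185/4480.5) / (-38/156) = -0.1695…
E_cross < 0 ⇒ the goods are complements.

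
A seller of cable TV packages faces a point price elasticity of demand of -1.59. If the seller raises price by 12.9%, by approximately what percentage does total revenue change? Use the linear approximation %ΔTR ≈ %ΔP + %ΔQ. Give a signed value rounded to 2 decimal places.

%ΔQ ≈ Ed × %ΔP = (-1.59) × (+12.9%) = -20.5110%
%ΔTR ≈ %ΔP + %ΔQ = (+12.9%) + (-20.5110%) = -7.6110%

-7.61%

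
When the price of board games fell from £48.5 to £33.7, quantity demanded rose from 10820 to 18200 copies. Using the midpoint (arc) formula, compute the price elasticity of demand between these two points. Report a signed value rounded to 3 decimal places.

-1.412

%ΔQ = (18200 − 10820) / [(10820 + 18200)/2] = 7380/14510 = 0.508614…
%ΔP = (33.7 − 48.5) / [(48.5 + 33.7)/2] = -14.8/41.1 = -0.360097…
Arc Ed = %ΔQ / %ΔP = (7380/14510) / (-14.8/41.1) = -1.41243…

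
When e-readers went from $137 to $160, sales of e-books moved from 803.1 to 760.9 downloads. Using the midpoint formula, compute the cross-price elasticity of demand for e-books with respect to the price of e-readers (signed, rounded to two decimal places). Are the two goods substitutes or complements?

-0.35; complements

%ΔQ_{e-books} = (760.9 − 803.1)/avg = -42.2/782 = -0.053964…
%ΔP_{e-readers} = (160 − 137)/avg = 23/148.5 = 0.154882…
E_cross = (-42.2/782) / (23/148.5) = -0.3484…
E_cross < 0 ⇒ the goods are complements.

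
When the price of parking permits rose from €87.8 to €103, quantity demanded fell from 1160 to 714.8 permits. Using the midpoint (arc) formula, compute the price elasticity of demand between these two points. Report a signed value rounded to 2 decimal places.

%ΔQ = (714.8 − 1160) / [(1160 + 714.8)/2] = -445.2/937.4 = -0.474930…
%ΔP = (103 − 87.8) / [(87.8 + 103)/2] = 15.2/95.4 = 0.159329…
Arc Ed = %ΔQ / %ΔP = (-445.2/937.4) / (15.2/95.4) = -2.9808…

-2.98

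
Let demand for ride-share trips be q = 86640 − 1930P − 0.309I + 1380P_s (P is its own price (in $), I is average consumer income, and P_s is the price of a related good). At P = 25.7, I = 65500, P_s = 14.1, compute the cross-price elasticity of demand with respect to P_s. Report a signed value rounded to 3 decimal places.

At the given values, q = 86640 − 1930(25.7) − 0.309(65500) + 1380(14.1) = 36257.5.
∂q/∂P_s = 1380.
E = (1380) × (14.1/36257.5) = 0.53666…

0.537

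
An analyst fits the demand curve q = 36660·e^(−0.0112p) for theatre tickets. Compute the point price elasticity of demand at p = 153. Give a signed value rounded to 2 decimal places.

dq/dp = −0.0112·q = -73.9952. At p = 153, q = 6606.71.
Ed = (dq/dp)·(p/q) = (-73.9952) × (153/6606.71) = -1.7136

-1.71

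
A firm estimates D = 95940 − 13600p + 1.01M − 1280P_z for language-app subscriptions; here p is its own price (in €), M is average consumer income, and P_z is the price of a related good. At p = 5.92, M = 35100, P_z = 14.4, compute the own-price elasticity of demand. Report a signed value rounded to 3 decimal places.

At the given values, D = 95940 − 13600(5.92) + 1.01(35100) − 1280(14.4) = 32447.
∂D/∂p = −13600.
E = (-13600) × (5.92/32447) = -2.48133…

-2.481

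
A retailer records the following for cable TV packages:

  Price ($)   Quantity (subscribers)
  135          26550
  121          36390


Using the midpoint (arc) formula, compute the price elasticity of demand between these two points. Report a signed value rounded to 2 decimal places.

-2.86

%ΔQ = (36390 − 26550) / [(26550 + 36390)/2] = 9840/31470 = 0.312678…
%ΔP = (121 − 135) / [(135 + 121)/2] = -14/128 = -0.109375
Arc Ed = %ΔQ / %ΔP = (9840/31470) / (-14/128) = -2.8587…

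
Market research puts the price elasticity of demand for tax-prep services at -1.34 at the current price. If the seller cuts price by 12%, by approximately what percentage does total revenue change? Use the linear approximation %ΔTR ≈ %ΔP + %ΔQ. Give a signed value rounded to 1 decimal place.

%ΔQ ≈ Ed × %ΔP = (-1.34) × (-12%) = +16.0800%
%ΔTR ≈ %ΔP + %ΔQ = (-12%) + (+16.0800%) = +4.0800%

+4.1%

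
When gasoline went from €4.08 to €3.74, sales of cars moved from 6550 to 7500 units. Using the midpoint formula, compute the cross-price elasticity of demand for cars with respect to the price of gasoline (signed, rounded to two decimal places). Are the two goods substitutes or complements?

%ΔQ_{cars} = (7500 − 6550)/avg = 950/7025 = 0.135231…
%ΔP_{gasoline} = (3.74 − 4.08)/avg = -0.34/3.91 = -0.086956…
E_cross = (950/7025) / (-0.34/3.91) = -1.5551…
E_cross < 0 ⇒ the goods are complements.

-1.56; complements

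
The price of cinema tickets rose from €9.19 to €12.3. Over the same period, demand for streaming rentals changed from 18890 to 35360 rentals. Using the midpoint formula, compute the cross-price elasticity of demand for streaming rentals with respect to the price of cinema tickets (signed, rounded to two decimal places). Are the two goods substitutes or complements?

%ΔQ_{streaming rentals} = (35360 − 18890)/avg = 16470/27125 = 0.607188…
%ΔP_{cinema tickets} = (12.3 − 9.19)/avg = 3.11/10.745 = 0.289436…
E_cross = (16470/27125) / (3.11/10.745) = 2.0978…
E_cross > 0 ⇒ the goods are substitutes.

2.10; substitutes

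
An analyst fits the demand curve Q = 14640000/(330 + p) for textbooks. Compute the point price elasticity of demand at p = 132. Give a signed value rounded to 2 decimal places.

dQ/dp = −14640000/(330 + p)² = -68.5894. At p = 132, Q = 31688.3.
Ed = (dQ/dp)·(p/Q) = (-68.5894) × (132/31688.3) = -0.2857…

-0.29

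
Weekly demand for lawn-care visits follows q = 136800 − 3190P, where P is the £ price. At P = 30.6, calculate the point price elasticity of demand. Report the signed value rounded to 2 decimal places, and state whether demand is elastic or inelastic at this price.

-2.49; elastic

dq/dP = −3190. At P = 30.6, q = 136800 − 3190(30.6) = 39186.
Ed = (dq/dP)·(P/q) = −3190 × (30.6/39186) = -2.4910…
|Ed| = 2.49 > 1, so demand is elastic.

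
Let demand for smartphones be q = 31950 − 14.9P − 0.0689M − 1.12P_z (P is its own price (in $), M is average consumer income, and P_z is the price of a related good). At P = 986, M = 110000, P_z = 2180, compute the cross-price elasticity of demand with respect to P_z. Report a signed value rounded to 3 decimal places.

At the given values, q = 31950 − 14.9(986) − 0.0689(110000) − 1.12(2180) = 7238.
∂q/∂P_z = -1.12.
E = (-1.12) × (2180/7238) = -0.33733…

-0.337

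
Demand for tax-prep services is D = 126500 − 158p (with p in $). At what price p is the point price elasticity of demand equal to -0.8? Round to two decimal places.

Ed = −158p/(126500 − 158p). Set this equal to -0.8:
158p = 0.8·(126500 − 158p) ⇒ 158p(1 + 0.8) = 0.8·126500
p = 0.8·126500 / (158·1.8) = 355.8368…

355.84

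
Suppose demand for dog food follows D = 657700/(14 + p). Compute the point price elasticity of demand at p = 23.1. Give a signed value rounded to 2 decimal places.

dD/dp = −657700/(14 + p)² = -477.837. At p = 23.1, D = 17727.8.
Ed = (dD/dp)·(p/D) = (-477.837) × (23.1/17727.8) = -0.6226…

-0.62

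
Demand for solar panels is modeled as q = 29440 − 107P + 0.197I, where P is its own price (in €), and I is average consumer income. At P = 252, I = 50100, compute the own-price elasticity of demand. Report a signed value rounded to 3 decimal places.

At the given values, q = 29440 − 107(252) + 0.197(50100) = 12345.7.
∂q/∂P = −107.
E = (-107) × (252/12345.7) = -2.18408…

-2.184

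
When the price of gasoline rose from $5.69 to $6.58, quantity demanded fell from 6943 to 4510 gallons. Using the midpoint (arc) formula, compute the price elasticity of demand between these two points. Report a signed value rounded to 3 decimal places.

%ΔQ = (4510 − 6943) / [(6943 + 4510)/2] = -2433/5726.5 = -0.424866…
%ΔP = (6.58 − 5.69) / [(5.69 + 6.58)/2] = 0.89/6.135 = 0.145069…
Arc Ed = %ΔQ / %ΔP = (-2433/5726.5) / (0.89/6.135) = -2.92871…

-2.929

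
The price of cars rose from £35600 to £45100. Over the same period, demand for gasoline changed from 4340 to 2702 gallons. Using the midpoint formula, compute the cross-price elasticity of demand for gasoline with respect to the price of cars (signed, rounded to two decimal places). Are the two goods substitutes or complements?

%ΔQ_{gasoline} = (2702 − 4340)/avg = -1638/3521 = -0.465208…
%ΔP_{cars} = (45100 − 35600)/avg = 9500/40350 = 0.235439…
E_cross = (-1638/3521) / (9500/40350) = -1.9759…
E_cross < 0 ⇒ the goods are complements.

-1.98; complements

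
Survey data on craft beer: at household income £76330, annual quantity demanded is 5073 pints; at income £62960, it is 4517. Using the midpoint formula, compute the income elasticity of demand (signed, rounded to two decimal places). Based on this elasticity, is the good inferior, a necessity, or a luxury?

%ΔQ = (4517 − 5073)/[( 5073 + 4517)/2] = -556/4795 = -0.115954…
%ΔIncome = (62960 − 76330)/[( 76330 + 62960)/2] = -13370/69645 = -0.191973…
E_income = (-556/4795) / (-13370/69645) = 0.6040…
0 < E_income < 1 ⇒ normal good, necessity.

0.60; necessity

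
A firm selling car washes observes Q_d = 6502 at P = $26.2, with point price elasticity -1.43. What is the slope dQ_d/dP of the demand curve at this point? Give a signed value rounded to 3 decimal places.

-354.880

Ed = (dQ_d/dP)·(P/Q_d) ⇒ dQ_d/dP = Ed·Q_d/P = (-1.43)·6502/26.2 = -354.88015…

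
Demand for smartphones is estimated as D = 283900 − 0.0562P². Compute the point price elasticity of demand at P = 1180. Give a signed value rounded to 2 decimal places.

-0.76

dD/dP = −2·0.0562·P = -132.632. At P = 1180, D = 205647.12.
Ed = (dD/dP)·(P/D) = (-132.632) × (1180/205647.12) = -0.7610…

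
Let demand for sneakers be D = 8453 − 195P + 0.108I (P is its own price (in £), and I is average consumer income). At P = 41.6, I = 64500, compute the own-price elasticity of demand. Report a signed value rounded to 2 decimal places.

-1.11

At the given values, D = 8453 − 195(41.6) + 0.108(64500) = 7307.
∂D/∂P = −195.
E = (-195) × (41.6/7307) = -1.1101…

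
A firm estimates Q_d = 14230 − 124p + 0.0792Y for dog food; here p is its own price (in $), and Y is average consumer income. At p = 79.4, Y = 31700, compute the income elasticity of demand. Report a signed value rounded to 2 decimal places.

At the given values, Q_d = 14230 − 124(79.4) + 0.0792(31700) = 6895.04.
∂Q_d/∂Y = 0.0792.
E = (0.0792) × (31700/6895.04) = 0.3641…

0.36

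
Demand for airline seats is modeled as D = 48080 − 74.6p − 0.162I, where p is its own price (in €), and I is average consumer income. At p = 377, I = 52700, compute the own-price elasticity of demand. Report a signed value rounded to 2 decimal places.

-2.46

At the given values, D = 48080 − 74.6(377) − 0.162(52700) = 11418.4.
∂D/∂p = −74.6.
E = (-74.6) × (377/11418.4) = -2.4630…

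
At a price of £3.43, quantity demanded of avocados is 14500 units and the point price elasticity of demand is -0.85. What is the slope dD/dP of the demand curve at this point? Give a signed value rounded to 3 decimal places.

Ed = (dD/dP)·(P/D) ⇒ dD/dP = Ed·D/P = (-0.85)·14500/3.43 = -3593.29446…

-3593.294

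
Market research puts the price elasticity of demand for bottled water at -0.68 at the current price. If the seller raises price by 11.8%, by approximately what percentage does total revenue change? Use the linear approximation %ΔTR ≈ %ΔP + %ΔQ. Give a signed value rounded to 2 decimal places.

%ΔQ ≈ Ed × %ΔP = (-0.68) × (+11.8%) = -8.0240%
%ΔTR ≈ %ΔP + %ΔQ = (+11.8%) + (-8.0240%) = +3.7760%

+3.78%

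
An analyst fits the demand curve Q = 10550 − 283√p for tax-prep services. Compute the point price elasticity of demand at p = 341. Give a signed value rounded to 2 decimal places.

-0.49

dQ/dp = −283/(2√p) = -7.66265. At p = 341, Q = 5324.07.
Ed = (dQ/dp)·(p/Q) = (-7.66265) × (341/5324.07) = -0.4907…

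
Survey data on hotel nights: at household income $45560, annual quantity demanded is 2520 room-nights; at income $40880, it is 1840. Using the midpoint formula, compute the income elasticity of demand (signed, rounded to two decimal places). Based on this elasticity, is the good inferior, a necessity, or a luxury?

%ΔQ = (1840 − 2520)/[( 2520 + 1840)/2] = -680/2180 = -0.311926…
%ΔIncome = (40880 − 45560)/[( 45560 + 40880)/2] = -4680/43220 = -0.108283…
E_income = (-680/2180) / (-4680/43220) = 2.8806…
E_income > 1 ⇒ normal good, luxury.

2.88; luxury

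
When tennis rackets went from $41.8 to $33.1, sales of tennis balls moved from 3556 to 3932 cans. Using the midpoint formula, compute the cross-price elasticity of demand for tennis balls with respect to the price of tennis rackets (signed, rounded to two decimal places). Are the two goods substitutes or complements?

-0.43; complements

%ΔQ_{tennis balls} = (3932 − 3556)/avg = 376/3744 = 0.100427…
%ΔP_{tennis rackets} = (33.1 − 41.8)/avg = -8.7/37.45 = -0.232309…
E_cross = (376/3744) / (-8.7/37.45) = -0.4322…
E_cross < 0 ⇒ the goods are complements.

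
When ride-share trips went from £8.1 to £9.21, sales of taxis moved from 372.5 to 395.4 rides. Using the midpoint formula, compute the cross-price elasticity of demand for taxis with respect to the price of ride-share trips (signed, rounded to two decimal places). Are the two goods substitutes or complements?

%ΔQ_{taxis} = (395.4 − 372.5)/avg = 22.9/383.95 = 0.059643…
%ΔP_{ride-share trips} = (9.21 − 8.1)/avg = 1.11/8.655 = 0.128249…
E_cross = (22.9/383.95) / (1.11/8.655) = 0.4650…
E_cross > 0 ⇒ the goods are substitutes.

0.47; substitutes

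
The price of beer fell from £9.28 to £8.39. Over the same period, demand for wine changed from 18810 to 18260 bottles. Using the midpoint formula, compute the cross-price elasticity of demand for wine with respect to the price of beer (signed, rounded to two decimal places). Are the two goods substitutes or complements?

%ΔQ_{wine} = (18260 − 18810)/avg = -550/18535 = -0.029673…
%ΔP_{beer} = (8.39 − 9.28)/avg = -0.89/8.835 = -0.100735…
E_cross = (-550/18535) / (-0.89/8.835) = 0.2945…
E_cross > 0 ⇒ the goods are substitutes.

0.29; substitutes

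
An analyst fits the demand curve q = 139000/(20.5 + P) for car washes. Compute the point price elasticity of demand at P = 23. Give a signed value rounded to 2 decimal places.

dq/dP = −139000/(20.5 + P)² = -73.4575. At P = 23, q = 3195.4.
Ed = (dq/dP)·(P/q) = (-73.4575) × (23/3195.4) = -0.5287…

-0.53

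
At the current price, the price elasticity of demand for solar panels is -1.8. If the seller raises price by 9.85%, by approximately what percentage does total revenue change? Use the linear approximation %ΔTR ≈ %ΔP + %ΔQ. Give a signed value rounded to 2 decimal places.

%ΔQ ≈ Ed × %ΔP = (-1.8) × (+9.85%) = -17.7300%
%ΔTR ≈ %ΔP + %ΔQ = (+9.85%) + (-17.7300%) = -7.8800%

-7.88%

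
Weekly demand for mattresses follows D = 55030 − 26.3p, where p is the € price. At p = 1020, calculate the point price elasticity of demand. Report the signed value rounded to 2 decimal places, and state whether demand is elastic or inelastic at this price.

dD/dp = −26.3. At p = 1020, D = 55030 − 26.3(1020) = 28204.
Ed = (dD/dp)·(p/D) = −26.3 × (1020/28204) = -0.9511…
|Ed| = 0.95 < 1, so demand is inelastic.

-0.95; inelastic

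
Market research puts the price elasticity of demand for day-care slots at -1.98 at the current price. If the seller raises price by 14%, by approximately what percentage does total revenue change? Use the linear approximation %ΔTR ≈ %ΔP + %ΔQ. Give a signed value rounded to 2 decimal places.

-13.72%

%ΔQ ≈ Ed × %ΔP = (-1.98) × (+14%) = -27.7200%
%ΔTR ≈ %ΔP + %ΔQ = (+14%) + (-27.7200%) = -13.7200%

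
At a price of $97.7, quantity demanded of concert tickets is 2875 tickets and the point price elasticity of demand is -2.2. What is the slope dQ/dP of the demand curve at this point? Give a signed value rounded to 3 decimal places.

Ed = (dQ/dP)·(P/Q) ⇒ dQ/dP = Ed·Q/P = (-2.2)·2875/97.7 = -64.73899…

-64.739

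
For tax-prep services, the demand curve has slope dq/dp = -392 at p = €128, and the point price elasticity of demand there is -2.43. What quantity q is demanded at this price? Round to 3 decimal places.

20648.560

Ed = (dq/dp)·(p/q) ⇒ q = (dq/dp)·p/Ed = (-392)·128/(-2.43) = 20648.55967…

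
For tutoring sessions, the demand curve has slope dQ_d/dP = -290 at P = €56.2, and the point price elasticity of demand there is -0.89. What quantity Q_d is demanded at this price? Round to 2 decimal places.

Ed = (dQ_d/dP)·(P/Q_d) ⇒ Q_d = (dQ_d/dP)·P/Ed = (-290)·56.2/(-0.89) = 18312.3595…

18312.36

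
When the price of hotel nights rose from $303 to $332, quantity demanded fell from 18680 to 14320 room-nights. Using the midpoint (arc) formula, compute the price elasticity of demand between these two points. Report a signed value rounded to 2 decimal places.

-2.89

%ΔQ = (14320 − 18680) / [(18680 + 14320)/2] = -4360/16500 = -0.264242…
%ΔP = (332 − 303) / [(303 + 332)/2] = 29/317.5 = 0.091338…
Arc Ed = %ΔQ / %ΔP = (-4360/16500) / (29/317.5) = -2.8929…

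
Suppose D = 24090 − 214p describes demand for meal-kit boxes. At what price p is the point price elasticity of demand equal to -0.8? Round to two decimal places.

50.03

Ed = −214p/(24090 − 214p). Set this equal to -0.8:
214p = 0.8·(24090 − 214p) ⇒ 214p(1 + 0.8) = 0.8·24090
p = 0.8·24090 / (214·1.8) = 50.0311…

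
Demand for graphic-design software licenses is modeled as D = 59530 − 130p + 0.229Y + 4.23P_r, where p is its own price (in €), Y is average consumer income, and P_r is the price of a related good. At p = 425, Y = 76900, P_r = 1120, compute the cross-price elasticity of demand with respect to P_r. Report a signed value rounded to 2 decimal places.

0.18

At the given values, D = 59530 − 130(425) + 0.229(76900) + 4.23(1120) = 26627.7.
∂D/∂P_r = 4.23.
E = (4.23) × (1120/26627.7) = 0.1779…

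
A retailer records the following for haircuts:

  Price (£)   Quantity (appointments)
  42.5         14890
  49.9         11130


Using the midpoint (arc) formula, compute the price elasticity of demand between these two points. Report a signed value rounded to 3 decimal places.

-1.804

%ΔQ = (11130 − 14890) / [(14890 + 11130)/2] = -3760/13010 = -0.289008…
%ΔP = (49.9 − 42.5) / [(42.5 + 49.9)/2] = 7.4/46.2 = 0.160173…
Arc Ed = %ΔQ / %ΔP = (-3760/13010) / (7.4/46.2) = -1.80435…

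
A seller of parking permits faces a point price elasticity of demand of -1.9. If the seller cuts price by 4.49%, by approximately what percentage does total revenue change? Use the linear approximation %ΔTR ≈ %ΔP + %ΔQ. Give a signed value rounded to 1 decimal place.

%ΔQ ≈ Ed × %ΔP = (-1.9) × (-4.49%) = +8.5310%
%ΔTR ≈ %ΔP + %ΔQ = (-4.49%) + (+8.5310%) = +4.0410%

+4.0%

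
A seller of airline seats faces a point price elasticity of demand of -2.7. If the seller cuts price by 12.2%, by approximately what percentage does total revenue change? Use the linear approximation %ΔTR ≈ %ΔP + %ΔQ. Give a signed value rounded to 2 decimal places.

%ΔQ ≈ Ed × %ΔP = (-2.7) × (-12.2%) = +32.9400%
%ΔTR ≈ %ΔP + %ΔQ = (-12.2%) + (+32.9400%) = +20.7400%

+20.74%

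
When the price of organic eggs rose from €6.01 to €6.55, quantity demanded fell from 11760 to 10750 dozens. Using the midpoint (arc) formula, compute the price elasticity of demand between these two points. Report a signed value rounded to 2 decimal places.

%ΔQ = (10750 − 11760) / [(11760 + 10750)/2] = -1010/11255 = -0.089737…
%ΔP = (6.55 − 6.01) / [(6.01 + 6.55)/2] = 0.54/6.28 = 0.085987…
Arc Ed = %ΔQ / %ΔP = (-1010/11255) / (0.54/6.28) = -1.0436…

-1.04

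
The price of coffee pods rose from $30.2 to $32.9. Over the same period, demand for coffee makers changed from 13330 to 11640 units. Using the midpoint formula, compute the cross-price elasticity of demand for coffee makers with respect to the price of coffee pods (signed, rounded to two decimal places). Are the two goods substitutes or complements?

%ΔQ_{coffee makers} = (11640 − 13330)/avg = -1690/12485 = -0.135362…
%ΔP_{coffee pods} = (32.9 − 30.2)/avg = 2.7/31.55 = 0.085578…
E_cross = (-1690/12485) / (2.7/31.55) = -1.5817…
E_cross < 0 ⇒ the goods are complements.

-1.58; complements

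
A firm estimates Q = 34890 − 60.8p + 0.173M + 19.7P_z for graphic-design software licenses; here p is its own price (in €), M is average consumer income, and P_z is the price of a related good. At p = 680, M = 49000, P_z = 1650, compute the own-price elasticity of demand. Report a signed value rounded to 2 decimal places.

-1.20

At the given values, Q = 34890 − 60.8(680) + 0.173(49000) + 19.7(1650) = 34528.
∂Q/∂p = −60.8.
E = (-60.8) × (680/34528) = -1.1974…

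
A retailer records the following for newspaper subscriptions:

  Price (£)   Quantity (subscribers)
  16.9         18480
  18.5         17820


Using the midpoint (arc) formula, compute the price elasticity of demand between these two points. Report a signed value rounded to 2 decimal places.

%ΔQ = (17820 − 18480) / [(18480 + 17820)/2] = -660/18150 = -0.036363…
%ΔP = (18.5 − 16.9) / [(16.9 + 18.5)/2] = 1.6/17.7 = 0.090395…
Arc Ed = %ΔQ / %ΔP = (-660/18150) / (1.6/17.7) = -0.4022…

-0.40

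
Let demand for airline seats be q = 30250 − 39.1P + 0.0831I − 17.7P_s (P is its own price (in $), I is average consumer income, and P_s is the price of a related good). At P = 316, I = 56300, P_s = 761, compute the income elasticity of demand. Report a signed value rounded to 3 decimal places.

0.514

At the given values, q = 30250 − 39.1(316) + 0.0831(56300) − 17.7(761) = 9103.23.
∂q/∂I = 0.0831.
E = (0.0831) × (56300/9103.23) = 0.51394…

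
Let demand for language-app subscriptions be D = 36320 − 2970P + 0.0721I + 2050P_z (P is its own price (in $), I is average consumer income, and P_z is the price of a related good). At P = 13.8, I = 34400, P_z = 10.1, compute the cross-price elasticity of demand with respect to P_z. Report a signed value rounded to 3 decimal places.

At the given values, D = 36320 − 2970(13.8) + 0.0721(34400) + 2050(10.1) = 18519.24.
∂D/∂P_z = 2050.
E = (2050) × (10.1/18519.24) = 1.11802…

1.118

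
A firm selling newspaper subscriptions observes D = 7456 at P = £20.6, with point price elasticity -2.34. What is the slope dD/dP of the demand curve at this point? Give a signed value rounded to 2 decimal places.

-846.94

Ed = (dD/dP)·(P/D) ⇒ dD/dP = Ed·D/P = (-2.34)·7456/20.6 = -846.9436…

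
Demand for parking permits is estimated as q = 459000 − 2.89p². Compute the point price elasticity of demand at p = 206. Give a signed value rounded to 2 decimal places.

-0.73

dq/dp = −2·2.89·p = -1190.68. At p = 206, q = 336359.96.
Ed = (dq/dp)·(p/q) = (-1190.68) × (206/336359.96) = -0.7292…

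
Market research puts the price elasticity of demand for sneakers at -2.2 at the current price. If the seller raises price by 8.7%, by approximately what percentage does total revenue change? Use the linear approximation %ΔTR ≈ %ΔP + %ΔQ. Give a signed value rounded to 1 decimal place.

%ΔQ ≈ Ed × %ΔP = (-2.2) × (+8.7%) = -19.1400%
%ΔTR ≈ %ΔP + %ΔQ = (+8.7%) + (-19.1400%) = -10.4400%

-10.4%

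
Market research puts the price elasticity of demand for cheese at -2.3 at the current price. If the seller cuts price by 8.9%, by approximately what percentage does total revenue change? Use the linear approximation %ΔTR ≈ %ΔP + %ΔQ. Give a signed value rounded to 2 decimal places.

+11.57%

%ΔQ ≈ Ed × %ΔP = (-2.3) × (-8.9%) = +20.4700%
%ΔTR ≈ %ΔP + %ΔQ = (-8.9%) + (+20.4700%) = +11.5700%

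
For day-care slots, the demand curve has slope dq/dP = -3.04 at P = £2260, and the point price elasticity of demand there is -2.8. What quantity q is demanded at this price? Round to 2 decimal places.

Ed = (dq/dP)·(P/q) ⇒ q = (dq/dP)·P/Ed = (-3.04)·2260/(-2.8) = 2453.7142…

2453.71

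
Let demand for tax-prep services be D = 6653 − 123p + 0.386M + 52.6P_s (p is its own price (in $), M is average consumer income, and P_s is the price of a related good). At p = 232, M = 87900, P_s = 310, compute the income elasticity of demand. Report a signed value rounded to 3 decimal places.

1.197

At the given values, D = 6653 − 123(232) + 0.386(87900) + 52.6(310) = 28352.4.
∂D/∂M = 0.386.
E = (0.386) × (87900/28352.4) = 1.19670…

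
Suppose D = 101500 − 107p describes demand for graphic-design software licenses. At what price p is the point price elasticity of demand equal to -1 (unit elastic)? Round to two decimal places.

Ed = −107p/(101500 − 107p). Set this equal to -1:
107p = 1·(101500 − 107p) ⇒ 107p(1 + 1) = 1·101500
p = 1·101500 / (107·2) = 474.2990…

474.30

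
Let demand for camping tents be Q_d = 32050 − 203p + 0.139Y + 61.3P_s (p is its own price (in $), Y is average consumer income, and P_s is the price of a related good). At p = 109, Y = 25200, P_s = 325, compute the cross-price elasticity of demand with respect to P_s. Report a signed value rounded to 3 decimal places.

0.597

At the given values, Q_d = 32050 − 203(109) + 0.139(25200) + 61.3(325) = 33348.3.
∂Q_d/∂P_s = 61.3.
E = (61.3) × (325/33348.3) = 0.59740…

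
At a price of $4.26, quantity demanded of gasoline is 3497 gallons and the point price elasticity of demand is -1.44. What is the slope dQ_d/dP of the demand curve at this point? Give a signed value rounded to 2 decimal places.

-1182.08

Ed = (dQ_d/dP)·(P/Q_d) ⇒ dQ_d/dP = Ed·Q_d/P = (-1.44)·3497/4.26 = -1182.0845…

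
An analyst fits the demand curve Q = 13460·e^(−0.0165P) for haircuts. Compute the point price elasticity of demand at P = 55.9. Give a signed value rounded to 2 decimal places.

dQ/dP = −0.0165·Q = -88.2993. At P = 55.9, Q = 5351.48.
Ed = (dQ/dP)·(P/Q) = (-88.2993) × (55.9/5351.48) = -0.9223…

-0.92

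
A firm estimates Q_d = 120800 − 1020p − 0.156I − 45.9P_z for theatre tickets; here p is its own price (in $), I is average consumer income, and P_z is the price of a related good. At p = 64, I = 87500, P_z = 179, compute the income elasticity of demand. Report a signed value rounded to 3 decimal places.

-0.406

At the given values, Q_d = 120800 − 1020(64) − 0.156(87500) − 45.9(179) = 33653.9.
∂Q_d/∂I = -0.156.
E = (-0.156) × (87500/33653.9) = -0.40559…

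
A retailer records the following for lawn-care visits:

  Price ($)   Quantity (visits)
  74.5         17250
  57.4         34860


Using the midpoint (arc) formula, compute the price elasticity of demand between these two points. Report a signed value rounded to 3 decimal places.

-2.607

%ΔQ = (34860 − 17250) / [(17250 + 34860)/2] = 17610/26055 = 0.675877…
%ΔP = (57.4 − 74.5) / [(74.5 + 57.4)/2] = -17.1/65.95 = -0.259287…
Arc Ed = %ΔQ / %ΔP = (17610/26055) / (-17.1/65.95) = -2.60667…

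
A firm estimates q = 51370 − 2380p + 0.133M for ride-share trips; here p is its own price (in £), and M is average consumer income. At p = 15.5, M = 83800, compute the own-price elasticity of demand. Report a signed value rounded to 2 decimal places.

At the given values, q = 51370 − 2380(15.5) + 0.133(83800) = 25625.4.
∂q/∂p = −2380.
E = (-2380) × (15.5/25625.4) = -1.4395…

-1.44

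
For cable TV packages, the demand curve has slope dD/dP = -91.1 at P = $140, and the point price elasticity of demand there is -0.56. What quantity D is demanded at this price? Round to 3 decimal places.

22775.000

Ed = (dD/dP)·(P/D) ⇒ D = (dD/dP)·P/Ed = (-91.1)·140/(-0.56) = 22775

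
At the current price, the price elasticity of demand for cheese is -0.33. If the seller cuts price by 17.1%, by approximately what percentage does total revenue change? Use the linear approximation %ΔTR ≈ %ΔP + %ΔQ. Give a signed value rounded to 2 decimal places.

-11.46%

%ΔQ ≈ Ed × %ΔP = (-0.33) × (-17.1%) = +5.6430%
%ΔTR ≈ %ΔP + %ΔQ = (-17.1%) + (+5.6430%) = -11.4570%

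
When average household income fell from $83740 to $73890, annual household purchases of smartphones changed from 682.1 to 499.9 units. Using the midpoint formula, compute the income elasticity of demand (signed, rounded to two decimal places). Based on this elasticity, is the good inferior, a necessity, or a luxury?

%ΔQ = (499.9 − 682.1)/[( 682.1 + 499.9)/2] = -182.2/591 = -0.308291…
%ΔIncome = (73890 − 83740)/[( 83740 + 73890)/2] = -9850/78815 = -0.124976…
E_income = (-182.2/591) / (-9850/78815) = 2.4667…
E_income > 1 ⇒ normal good, luxury.

2.47; luxury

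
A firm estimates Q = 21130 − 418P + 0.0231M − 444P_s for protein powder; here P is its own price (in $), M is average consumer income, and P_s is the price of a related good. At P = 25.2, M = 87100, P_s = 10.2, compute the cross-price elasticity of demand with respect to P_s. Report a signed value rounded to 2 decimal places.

-0.56

At the given values, Q = 21130 − 418(25.2) + 0.0231(87100) − 444(10.2) = 8079.61.
∂Q/∂P_s = -444.
E = (-444) × (10.2/8079.61) = -0.5605…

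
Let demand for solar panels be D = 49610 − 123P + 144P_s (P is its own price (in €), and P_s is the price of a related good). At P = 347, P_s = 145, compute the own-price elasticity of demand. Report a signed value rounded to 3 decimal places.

-1.535

At the given values, D = 49610 − 123(347) + 144(145) = 27809.
∂D/∂P = −123.
E = (-123) × (347/27809) = -1.53479…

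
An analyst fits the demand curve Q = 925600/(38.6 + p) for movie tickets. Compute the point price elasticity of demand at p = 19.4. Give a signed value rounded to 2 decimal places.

dQ/dp = −925600/(38.6 + p)² = -275.149. At p = 19.4, Q = 15958.6.
Ed = (dQ/dp)·(p/Q) = (-275.149) × (19.4/15958.6) = -0.3344…

-0.33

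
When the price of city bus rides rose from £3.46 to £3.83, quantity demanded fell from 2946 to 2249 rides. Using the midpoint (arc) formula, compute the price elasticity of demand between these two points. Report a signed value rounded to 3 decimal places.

%ΔQ = (2249 − 2946) / [(2946 + 2249)/2] = -697/2597.5 = -0.268334…
%ΔP = (3.83 − 3.46) / [(3.46 + 3.83)/2] = 0.37/3.645 = 0.101508…
Arc Ed = %ΔQ / %ΔP = (-697/2597.5) / (0.37/3.645) = -2.64346…

-2.643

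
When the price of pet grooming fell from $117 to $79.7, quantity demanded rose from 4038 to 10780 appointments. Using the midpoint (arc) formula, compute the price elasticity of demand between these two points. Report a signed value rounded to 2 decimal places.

%ΔQ = (10780 − 4038) / [(4038 + 10780)/2] = 6742/7409 = 0.909974…
%ΔP = (79.7 − 117) / [(117 + 79.7)/2] = -37.3/98.35 = -0.379257…
Arc Ed = %ΔQ / %ΔP = (6742/7409) / (-37.3/98.35) = -2.3993…

-2.40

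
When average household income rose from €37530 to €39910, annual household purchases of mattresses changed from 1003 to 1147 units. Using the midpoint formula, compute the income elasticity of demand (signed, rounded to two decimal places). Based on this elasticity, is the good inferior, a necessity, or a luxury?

%ΔQ = (1147 − 1003)/[( 1003 + 1147)/2] = 144/1075 = 0.133953…
%ΔIncome = (39910 − 37530)/[( 37530 + 39910)/2] = 2380/38720 = 0.061466…
E_income = (144/1075) / (2380/38720) = 2.1792…
E_income > 1 ⇒ normal good, luxury.

2.18; luxury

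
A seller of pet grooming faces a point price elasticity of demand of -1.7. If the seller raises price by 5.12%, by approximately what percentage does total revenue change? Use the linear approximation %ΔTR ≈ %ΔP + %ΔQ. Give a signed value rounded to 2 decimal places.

%ΔQ ≈ Ed × %ΔP = (-1.7) × (+5.12%) = -8.7040%
%ΔTR ≈ %ΔP + %ΔQ = (+5.12%) + (-8.7040%) = -3.5840%

-3.58%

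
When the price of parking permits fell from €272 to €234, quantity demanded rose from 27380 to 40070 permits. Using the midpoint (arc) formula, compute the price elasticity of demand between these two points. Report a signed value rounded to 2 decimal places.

%ΔQ = (40070 − 27380) / [(27380 + 40070)/2] = 12690/33725 = 0.376278…
%ΔP = (234 − 272) / [(272 + 234)/2] = -38/253 = -0.150197…
Arc Ed = %ΔQ / %ΔP = (12690/33725) / (-38/253) = -2.5052…

-2.51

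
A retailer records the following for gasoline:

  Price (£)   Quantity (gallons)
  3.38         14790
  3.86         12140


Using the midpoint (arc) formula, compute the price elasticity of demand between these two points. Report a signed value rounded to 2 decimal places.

%ΔQ = (12140 − 14790) / [(14790 + 12140)/2] = -2650/13465 = -0.196806…
%ΔP = (3.86 − 3.38) / [(3.38 + 3.86)/2] = 0.48/3.62 = 0.132596…
Arc Ed = %ΔQ / %ΔP = (-2650/13465) / (0.48/3.62) = -1.4842…

-1.48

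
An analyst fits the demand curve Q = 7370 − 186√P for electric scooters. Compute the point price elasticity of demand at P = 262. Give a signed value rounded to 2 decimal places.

dQ/dP = −186/(2√P) = -5.74556. At P = 262, Q = 4359.33.
Ed = (dQ/dP)·(P/Q) = (-5.74556) × (262/4359.33) = -0.3453…

-0.35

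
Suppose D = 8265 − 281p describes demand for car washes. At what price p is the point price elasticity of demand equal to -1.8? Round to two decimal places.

Ed = −281p/(8265 − 281p). Set this equal to -1.8:
281p = 1.8·(8265 − 281p) ⇒ 281p(1 + 1.8) = 1.8·8265
p = 1.8·8265 / (281·2.8) = 18.9082…

18.91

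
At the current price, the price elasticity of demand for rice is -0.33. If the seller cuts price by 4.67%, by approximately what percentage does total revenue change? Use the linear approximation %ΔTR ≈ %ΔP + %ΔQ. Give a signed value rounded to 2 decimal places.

%ΔQ ≈ Ed × %ΔP = (-0.33) × (-4.67%) = +1.5411%
%ΔTR ≈ %ΔP + %ΔQ = (-4.67%) + (+1.5411%) = -3.1289%

-3.13%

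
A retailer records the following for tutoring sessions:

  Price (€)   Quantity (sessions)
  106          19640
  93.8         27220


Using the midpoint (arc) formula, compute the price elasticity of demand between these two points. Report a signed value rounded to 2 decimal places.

%ΔQ = (27220 − 19640) / [(19640 + 27220)/2] = 7580/23430 = 0.323516…
%ΔP = (93.8 − 106) / [(106 + 93.8)/2] = -12.2/99.9 = -0.122122…
Arc Ed = %ΔQ / %ΔP = (7580/23430) / (-12.2/99.9) = -2.6491…

-2.65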